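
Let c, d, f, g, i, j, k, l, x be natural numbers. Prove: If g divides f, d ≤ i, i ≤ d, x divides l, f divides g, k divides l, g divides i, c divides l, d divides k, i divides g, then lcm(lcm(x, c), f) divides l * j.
x divides l and c divides l, hence lcm(x, c) divides l. Since d ≤ i and i ≤ d, d = i. i divides g and g divides i, so i = g. d = i, so d = g. Since g divides f and f divides g, g = f. Since d = g, d = f. Because d divides k and k divides l, d divides l. d = f, so f divides l. lcm(x, c) divides l, so lcm(lcm(x, c), f) divides l. Then lcm(lcm(x, c), f) divides l * j.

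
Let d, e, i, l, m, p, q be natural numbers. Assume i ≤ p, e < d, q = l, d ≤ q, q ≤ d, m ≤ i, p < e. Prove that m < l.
d ≤ q and q ≤ d, thus d = q. Because q = l, d = l. m ≤ i and i ≤ p, so m ≤ p. p < e and e < d, so p < d. Since m ≤ p, m < d. From d = l, m < l.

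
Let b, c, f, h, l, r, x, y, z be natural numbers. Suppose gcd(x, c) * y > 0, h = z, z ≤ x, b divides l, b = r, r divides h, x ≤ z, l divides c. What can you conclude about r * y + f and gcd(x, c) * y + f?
r * y + f ≤ gcd(x, c) * y + f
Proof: z ≤ x and x ≤ z, thus z = x. h = z and r divides h, hence r divides z. Since z = x, r divides x. b divides l and l divides c, so b divides c. b = r, so r divides c. r divides x, so r divides gcd(x, c). Then r * y divides gcd(x, c) * y. From gcd(x, c) * y > 0, r * y ≤ gcd(x, c) * y. Then r * y + f ≤ gcd(x, c) * y + f.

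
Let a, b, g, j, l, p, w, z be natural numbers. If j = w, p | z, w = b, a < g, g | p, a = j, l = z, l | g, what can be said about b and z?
b < z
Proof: j = w and w = b, so j = b. Since g | p and p | z, g | z. l = z and l | g, so z | g. Since g | z, g = z. a < g, so a < z. a = j, so j < z. Since j = b, b < z.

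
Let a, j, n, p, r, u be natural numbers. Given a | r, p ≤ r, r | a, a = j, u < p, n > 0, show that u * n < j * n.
r | a and a | r, hence r = a. Since a = j, r = j. Because u < p and p ≤ r, u < r. r = j, so u < j. Because n > 0, u * n < j * n.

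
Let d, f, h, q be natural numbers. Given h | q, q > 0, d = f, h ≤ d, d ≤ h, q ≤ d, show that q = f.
h ≤ d and d ≤ h, therefore h = d. Since h | q, d | q. Since q > 0, d ≤ q. q ≤ d, so q = d. Since d = f, q = f.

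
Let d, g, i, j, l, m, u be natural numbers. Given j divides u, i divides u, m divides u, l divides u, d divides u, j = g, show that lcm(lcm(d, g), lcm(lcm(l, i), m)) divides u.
From j = g and j divides u, g divides u. Since d divides u, lcm(d, g) divides u. l divides u and i divides u, thus lcm(l, i) divides u. m divides u, so lcm(lcm(l, i), m) divides u. Since lcm(d, g) divides u, lcm(lcm(d, g), lcm(lcm(l, i), m)) divides u.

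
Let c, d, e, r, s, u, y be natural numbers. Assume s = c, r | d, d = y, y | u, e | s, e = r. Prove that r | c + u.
e = r and e | s, thus r | s. Since s = c, r | c. d = y and r | d, so r | y. y | u, so r | u. r | c, so r | c + u.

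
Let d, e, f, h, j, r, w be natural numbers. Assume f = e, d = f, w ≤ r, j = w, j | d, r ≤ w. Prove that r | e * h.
Because w ≤ r and r ≤ w, w = r. d = f and f = e, thus d = e. j = w and j | d, so w | d. Since d = e, w | e. Since w = r, r | e. Then r | e * h.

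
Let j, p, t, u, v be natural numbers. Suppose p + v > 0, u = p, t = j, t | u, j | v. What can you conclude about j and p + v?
j ≤ p + v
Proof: From u = p and t | u, t | p. Since t = j, j | p. j | v, so j | p + v. Since p + v > 0, j ≤ p + v.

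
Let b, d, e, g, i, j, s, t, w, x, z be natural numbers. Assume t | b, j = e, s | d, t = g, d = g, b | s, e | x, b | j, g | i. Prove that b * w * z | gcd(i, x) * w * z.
t = g and t | b, so g | b. Since b | s and s | d, b | d. d = g, so b | g. g | b, so g = b. g | i, so b | i. Since j = e and b | j, b | e. e | x, so b | x. b | i, so b | gcd(i, x). Then b * w | gcd(i, x) * w. Then b * w * z | gcd(i, x) * w * z.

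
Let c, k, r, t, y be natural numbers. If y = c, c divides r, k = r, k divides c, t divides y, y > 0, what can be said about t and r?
t ≤ r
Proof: k = r and k divides c, therefore r divides c. Since c divides r, c = r. Since y = c, y = r. t divides y and y > 0, so t ≤ y. From y = r, t ≤ r.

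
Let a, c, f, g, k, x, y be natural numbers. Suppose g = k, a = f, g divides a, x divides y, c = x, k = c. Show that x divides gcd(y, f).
g = k and g divides a, so k divides a. k = c, so c divides a. Since a = f, c divides f. Since c = x, x divides f. Since x divides y, x divides gcd(y, f).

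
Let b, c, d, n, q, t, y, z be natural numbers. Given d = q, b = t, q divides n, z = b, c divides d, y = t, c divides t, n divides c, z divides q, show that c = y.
From q divides n and n divides c, q divides c. From d = q and c divides d, c divides q. Since q divides c, q = c. z = b and z divides q, hence b divides q. Since b = t, t divides q. q = c, so t divides c. c divides t, so t = c. From y = t, y = c. Then c = y.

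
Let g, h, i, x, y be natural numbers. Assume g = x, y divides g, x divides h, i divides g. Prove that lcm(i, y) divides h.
Since i divides g and y divides g, lcm(i, y) divides g. Because g = x, lcm(i, y) divides x. Since x divides h, lcm(i, y) divides h.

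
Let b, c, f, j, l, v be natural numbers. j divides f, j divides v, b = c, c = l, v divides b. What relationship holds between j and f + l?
j divides f + l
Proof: b = c and c = l, hence b = l. Since v divides b, v divides l. Since j divides v, j divides l. From j divides f, j divides f + l.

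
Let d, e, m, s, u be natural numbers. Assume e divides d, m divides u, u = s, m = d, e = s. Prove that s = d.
e = s and e divides d, thus s divides d. m = d and m divides u, therefore d divides u. Since u = s, d divides s. Since s divides d, s = d.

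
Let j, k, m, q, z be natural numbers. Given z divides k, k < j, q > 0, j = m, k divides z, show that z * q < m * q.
k divides z and z divides k, thus k = z. Because j = m and k < j, k < m. k = z, so z < m. Combined with q > 0, by multiplying by a positive, z * q < m * q.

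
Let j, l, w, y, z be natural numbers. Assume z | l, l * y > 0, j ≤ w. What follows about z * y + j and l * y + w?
z * y + j ≤ l * y + w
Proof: Since z | l, z * y | l * y. Since l * y > 0, z * y ≤ l * y. j ≤ w, so z * y + j ≤ l * y + w.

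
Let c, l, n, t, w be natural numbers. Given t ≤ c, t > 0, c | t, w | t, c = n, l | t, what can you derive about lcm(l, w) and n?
lcm(l, w) | n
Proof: c | t and t > 0, hence c ≤ t. t ≤ c, so t = c. Since c = n, t = n. Since l | t and w | t, lcm(l, w) | t. Since t = n, lcm(l, w) | n.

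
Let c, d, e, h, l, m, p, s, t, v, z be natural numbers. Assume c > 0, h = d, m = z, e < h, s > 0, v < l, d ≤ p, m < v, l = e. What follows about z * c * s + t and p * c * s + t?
z * c * s + t < p * c * s + t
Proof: Since l = e and v < l, v < e. e < h, so v < h. Because m < v, m < h. m = z, so z < h. Since h = d, z < d. d ≤ p, so z < p. Using c > 0, by multiplying by a positive, z * c < p * c. Using s > 0, by multiplying by a positive, z * c * s < p * c * s. Then z * c * s + t < p * c * s + t.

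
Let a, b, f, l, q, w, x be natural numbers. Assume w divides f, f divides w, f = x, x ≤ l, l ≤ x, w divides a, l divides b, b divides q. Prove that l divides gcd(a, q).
w divides f and f divides w, therefore w = f. From f = x, w = x. From x ≤ l and l ≤ x, x = l. Since w = x, w = l. Since w divides a, l divides a. From l divides b and b divides q, l divides q. Because l divides a, l divides gcd(a, q).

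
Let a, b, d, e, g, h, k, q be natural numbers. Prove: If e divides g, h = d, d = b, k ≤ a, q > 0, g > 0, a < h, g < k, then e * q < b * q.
Since e divides g and g > 0, e ≤ g. g < k and k ≤ a, hence g < a. h = d and d = b, thus h = b. a < h, so a < b. g < a, so g < b. Since e ≤ g, e < b. Combining with q > 0, by multiplying by a positive, e * q < b * q.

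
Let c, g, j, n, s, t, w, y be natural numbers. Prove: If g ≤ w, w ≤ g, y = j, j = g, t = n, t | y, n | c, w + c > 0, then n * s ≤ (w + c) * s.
Since g ≤ w and w ≤ g, g = w. y = j and j = g, therefore y = g. From t = n and t | y, n | y. Since y = g, n | g. g = w, so n | w. Since n | c, n | w + c. w + c > 0, so n ≤ w + c. Then n * s ≤ (w + c) * s.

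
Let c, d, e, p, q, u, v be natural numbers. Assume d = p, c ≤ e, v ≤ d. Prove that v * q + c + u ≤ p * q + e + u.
From d = p and v ≤ d, v ≤ p. Then v * q ≤ p * q. Since c ≤ e, v * q + c ≤ p * q + e. Then v * q + c + u ≤ p * q + e + u.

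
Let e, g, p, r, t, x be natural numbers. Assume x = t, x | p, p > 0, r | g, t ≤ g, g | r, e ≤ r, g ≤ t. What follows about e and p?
e ≤ p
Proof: t ≤ g and g ≤ t, therefore t = g. x = t, so x = g. g | r and r | g, hence g = r. Since x = g, x = r. x | p and p > 0, so x ≤ p. x = r, so r ≤ p. e ≤ r, so e ≤ p.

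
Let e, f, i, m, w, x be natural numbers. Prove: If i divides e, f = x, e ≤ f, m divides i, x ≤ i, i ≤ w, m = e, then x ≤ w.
Because m = e and m divides i, e divides i. Since i divides e, e = i. f = x and e ≤ f, hence e ≤ x. Since e = i, i ≤ x. Because x ≤ i, i = x. i ≤ w, so x ≤ w.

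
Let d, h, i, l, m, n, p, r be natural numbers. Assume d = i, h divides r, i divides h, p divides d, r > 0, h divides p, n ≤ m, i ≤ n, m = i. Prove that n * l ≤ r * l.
From d = i and p divides d, p divides i. h divides p, so h divides i. Since i divides h, h = i. m = i and n ≤ m, so n ≤ i. Since i ≤ n, i = n. h = i, so h = n. h divides r, so n divides r. Because r > 0, n ≤ r. By multiplying by a non-negative, n * l ≤ r * l.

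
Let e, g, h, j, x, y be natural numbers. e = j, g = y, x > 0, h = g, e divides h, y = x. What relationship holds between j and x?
j ≤ x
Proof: Because e = j and e divides h, j divides h. Since h = g, j divides g. Since g = y, j divides y. y = x, so j divides x. x > 0, so j ≤ x.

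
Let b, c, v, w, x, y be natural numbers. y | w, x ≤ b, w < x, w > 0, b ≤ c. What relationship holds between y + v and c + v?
y + v < c + v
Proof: y | w and w > 0, hence y ≤ w. Because w < x and x ≤ b, w < b. Since b ≤ c, w < c. Because y ≤ w, y < c. Then y + v < c + v.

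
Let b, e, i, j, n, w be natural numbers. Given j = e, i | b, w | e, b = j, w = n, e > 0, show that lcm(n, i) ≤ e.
From w = n and w | e, n | e. b = j and j = e, thus b = e. i | b, so i | e. Since n | e, lcm(n, i) | e. Since e > 0, lcm(n, i) ≤ e.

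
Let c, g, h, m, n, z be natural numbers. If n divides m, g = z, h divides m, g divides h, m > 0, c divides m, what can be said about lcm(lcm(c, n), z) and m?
lcm(lcm(c, n), z) ≤ m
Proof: c divides m and n divides m, hence lcm(c, n) divides m. From g divides h and h divides m, g divides m. g = z, so z divides m. Since lcm(c, n) divides m, lcm(lcm(c, n), z) divides m. Since m > 0, lcm(lcm(c, n), z) ≤ m.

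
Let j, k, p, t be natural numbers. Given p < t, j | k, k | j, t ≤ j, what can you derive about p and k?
p < k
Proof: j | k and k | j, thus j = k. t ≤ j, so t ≤ k. p < t, so p < k.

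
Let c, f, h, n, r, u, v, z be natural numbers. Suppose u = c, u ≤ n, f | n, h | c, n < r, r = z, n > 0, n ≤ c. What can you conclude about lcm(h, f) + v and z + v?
lcm(h, f) + v < z + v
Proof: From u = c and u ≤ n, c ≤ n. Since n ≤ c, c = n. From h | c, h | n. f | n, so lcm(h, f) | n. Since n > 0, lcm(h, f) ≤ n. Since r = z and n < r, n < z. From lcm(h, f) ≤ n, lcm(h, f) < z. Then lcm(h, f) + v < z + v.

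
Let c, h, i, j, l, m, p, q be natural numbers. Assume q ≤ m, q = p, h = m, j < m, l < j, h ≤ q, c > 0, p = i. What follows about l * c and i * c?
l * c < i * c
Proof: Because h = m and h ≤ q, m ≤ q. q ≤ m, so m = q. q = p and p = i, thus q = i. Because m = q, m = i. Since j < m, j < i. l < j, so l < i. Since c > 0, by multiplying by a positive, l * c < i * c.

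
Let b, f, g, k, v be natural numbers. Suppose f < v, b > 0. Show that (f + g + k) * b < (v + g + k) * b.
f < v, hence f + g < v + g. Then f + g + k < v + g + k. Because b > 0, by multiplying by a positive, (f + g + k) * b < (v + g + k) * b.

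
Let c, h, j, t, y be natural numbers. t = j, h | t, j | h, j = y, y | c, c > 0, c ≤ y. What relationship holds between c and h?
c = h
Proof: From t = j and h | t, h | j. Since j | h, h = j. j = y, so h = y. y | c and c > 0, hence y ≤ c. c ≤ y, so y = c. h = y, so h = c. Then c = h.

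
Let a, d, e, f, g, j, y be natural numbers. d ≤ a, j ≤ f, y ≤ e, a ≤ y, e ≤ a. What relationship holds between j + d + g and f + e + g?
j + d + g ≤ f + e + g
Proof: Since a ≤ y and y ≤ e, a ≤ e. e ≤ a, so a = e. d ≤ a, so d ≤ e. Then d + g ≤ e + g. Since j ≤ f, j + d + g ≤ f + e + g.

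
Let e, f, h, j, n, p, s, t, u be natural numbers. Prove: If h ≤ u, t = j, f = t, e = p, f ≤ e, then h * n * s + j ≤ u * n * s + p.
h ≤ u, hence h * n ≤ u * n. Then h * n * s ≤ u * n * s. e = p and f ≤ e, so f ≤ p. Since f = t, t ≤ p. Because t = j, j ≤ p. Since h * n * s ≤ u * n * s, h * n * s + j ≤ u * n * s + p.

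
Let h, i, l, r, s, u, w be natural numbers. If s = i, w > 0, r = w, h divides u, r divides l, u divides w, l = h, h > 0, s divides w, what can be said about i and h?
i divides h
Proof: l = h and r divides l, therefore r divides h. Since r = w, w divides h. h > 0, so w ≤ h. Because h divides u and u divides w, h divides w. From w > 0, h ≤ w. w ≤ h, so w = h. s = i and s divides w, thus i divides w. Because w = h, i divides h.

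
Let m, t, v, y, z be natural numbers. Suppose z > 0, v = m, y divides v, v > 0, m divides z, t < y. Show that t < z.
y divides v and v > 0, hence y ≤ v. v = m, so y ≤ m. Since t < y, t < m. Since m divides z and z > 0, m ≤ z. Since t < m, t < z.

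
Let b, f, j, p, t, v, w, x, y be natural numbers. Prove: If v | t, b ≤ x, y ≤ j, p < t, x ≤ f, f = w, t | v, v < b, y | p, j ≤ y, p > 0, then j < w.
Since y ≤ j and j ≤ y, y = j. y | p, so j | p. p > 0, so j ≤ p. v | t and t | v, therefore v = t. v < b, so t < b. Since p < t, p < b. Because b ≤ x and x ≤ f, b ≤ f. Because f = w, b ≤ w. Since p < b, p < w. Since j ≤ p, j < w.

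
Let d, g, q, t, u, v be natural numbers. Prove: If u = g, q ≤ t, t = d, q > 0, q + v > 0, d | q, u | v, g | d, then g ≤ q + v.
From d | q and q > 0, d ≤ q. t = d and q ≤ t, hence q ≤ d. d ≤ q, so d = q. g | d, so g | q. From u = g and u | v, g | v. From g | q, g | q + v. Since q + v > 0, g ≤ q + v.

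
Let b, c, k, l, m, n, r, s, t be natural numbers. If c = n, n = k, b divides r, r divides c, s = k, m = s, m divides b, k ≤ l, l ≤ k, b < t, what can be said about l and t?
l < t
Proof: c = n and n = k, so c = k. b divides r and r divides c, hence b divides c. Since c = k, b divides k. m = s and m divides b, so s divides b. From s = k, k divides b. b divides k, so b = k. Because k ≤ l and l ≤ k, k = l. Since b = k, b = l. Since b < t, l < t.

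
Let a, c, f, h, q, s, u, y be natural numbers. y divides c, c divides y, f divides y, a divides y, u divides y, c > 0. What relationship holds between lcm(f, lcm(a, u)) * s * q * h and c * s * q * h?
lcm(f, lcm(a, u)) * s * q * h ≤ c * s * q * h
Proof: Since y divides c and c divides y, y = c. From a divides y and u divides y, lcm(a, u) divides y. f divides y, so lcm(f, lcm(a, u)) divides y. Since y = c, lcm(f, lcm(a, u)) divides c. Since c > 0, lcm(f, lcm(a, u)) ≤ c. By multiplying by a non-negative, lcm(f, lcm(a, u)) * s ≤ c * s. By multiplying by a non-negative, lcm(f, lcm(a, u)) * s * q ≤ c * s * q. By multiplying by a non-negative, lcm(f, lcm(a, u)) * s * q * h ≤ c * s * q * h.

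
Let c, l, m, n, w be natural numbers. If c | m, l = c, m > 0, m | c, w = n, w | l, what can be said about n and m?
n ≤ m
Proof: Since c | m and m | c, c = m. Since l = c, l = m. w | l, so w | m. m > 0, so w ≤ m. w = n, so n ≤ m.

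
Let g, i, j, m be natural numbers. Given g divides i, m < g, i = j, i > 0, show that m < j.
g divides i and i > 0, thus g ≤ i. From m < g, m < i. Since i = j, m < j.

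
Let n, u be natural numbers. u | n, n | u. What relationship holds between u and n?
u = n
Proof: Because u | n and n | u, by mutual divisibility, u = n.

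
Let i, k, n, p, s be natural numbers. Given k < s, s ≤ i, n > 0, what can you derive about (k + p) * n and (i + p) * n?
(k + p) * n < (i + p) * n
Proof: k < s and s ≤ i, thus k < i. Then k + p < i + p. Since n > 0, (k + p) * n < (i + p) * n.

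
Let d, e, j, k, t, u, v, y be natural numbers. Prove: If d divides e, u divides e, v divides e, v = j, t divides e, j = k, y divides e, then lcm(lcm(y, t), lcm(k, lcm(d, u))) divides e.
Since y divides e and t divides e, lcm(y, t) divides e. v = j and j = k, hence v = k. Since v divides e, k divides e. From d divides e and u divides e, lcm(d, u) divides e. k divides e, so lcm(k, lcm(d, u)) divides e. Since lcm(y, t) divides e, lcm(lcm(y, t), lcm(k, lcm(d, u))) divides e.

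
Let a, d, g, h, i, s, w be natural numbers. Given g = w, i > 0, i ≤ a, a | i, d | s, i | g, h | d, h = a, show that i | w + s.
Since g = w and i | g, i | w. a | i and i > 0, therefore a ≤ i. i ≤ a, so a = i. h = a and h | d, hence a | d. Since d | s, a | s. a = i, so i | s. Since i | w, i | w + s.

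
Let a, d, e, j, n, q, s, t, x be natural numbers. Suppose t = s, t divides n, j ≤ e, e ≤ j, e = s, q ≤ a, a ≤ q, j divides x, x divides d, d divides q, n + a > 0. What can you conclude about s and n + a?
s ≤ n + a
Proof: t = s and t divides n, therefore s divides n. j ≤ e and e ≤ j, therefore j = e. Since e = s, j = s. q ≤ a and a ≤ q, hence q = a. j divides x and x divides d, so j divides d. Since d divides q, j divides q. Since q = a, j divides a. Since j = s, s divides a. Since s divides n, s divides n + a. Since n + a > 0, s ≤ n + a.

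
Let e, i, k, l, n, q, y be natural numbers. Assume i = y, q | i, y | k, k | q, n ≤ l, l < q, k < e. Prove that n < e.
Because i = y and q | i, q | y. Since y | k, q | k. Since k | q, q = k. n ≤ l and l < q, therefore n < q. q = k, so n < k. Since k < e, n < e.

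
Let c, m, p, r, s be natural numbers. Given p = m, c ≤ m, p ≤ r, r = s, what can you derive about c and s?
c ≤ s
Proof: Since r = s and p ≤ r, p ≤ s. Since p = m, m ≤ s. c ≤ m, so c ≤ s.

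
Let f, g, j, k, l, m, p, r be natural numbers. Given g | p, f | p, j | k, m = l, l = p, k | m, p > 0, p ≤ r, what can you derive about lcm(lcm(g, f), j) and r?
lcm(lcm(g, f), j) ≤ r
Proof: g | p and f | p, therefore lcm(g, f) | p. m = l and l = p, thus m = p. From k | m, k | p. Since j | k, j | p. Since lcm(g, f) | p, lcm(lcm(g, f), j) | p. Because p > 0, lcm(lcm(g, f), j) ≤ p. p ≤ r, so lcm(lcm(g, f), j) ≤ r.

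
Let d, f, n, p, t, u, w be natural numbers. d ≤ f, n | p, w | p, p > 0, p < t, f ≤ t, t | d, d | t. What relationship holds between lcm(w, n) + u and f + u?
lcm(w, n) + u < f + u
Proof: w | p and n | p, hence lcm(w, n) | p. Since p > 0, lcm(w, n) ≤ p. From d | t and t | d, d = t. Since d ≤ f, t ≤ f. f ≤ t, so t = f. p < t, so p < f. lcm(w, n) ≤ p, so lcm(w, n) < f. Then lcm(w, n) + u < f + u.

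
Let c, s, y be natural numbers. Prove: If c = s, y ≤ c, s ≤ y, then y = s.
Since c = s and y ≤ c, y ≤ s. s ≤ y, so y = s.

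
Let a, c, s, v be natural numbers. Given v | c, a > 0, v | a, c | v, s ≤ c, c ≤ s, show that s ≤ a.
Since v | c and c | v, v = c. c ≤ s and s ≤ c, therefore c = s. Since v = c, v = s. v | a and a > 0, therefore v ≤ a. Since v = s, s ≤ a.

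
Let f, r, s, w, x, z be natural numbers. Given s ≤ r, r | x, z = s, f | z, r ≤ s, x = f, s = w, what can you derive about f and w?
f = w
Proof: z = s and f | z, thus f | s. r ≤ s and s ≤ r, so r = s. Since r | x, s | x. From x = f, s | f. Since f | s, f = s. s = w, so f = w.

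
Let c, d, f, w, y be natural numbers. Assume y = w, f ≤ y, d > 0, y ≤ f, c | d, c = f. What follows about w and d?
w ≤ d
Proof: f ≤ y and y ≤ f, thus f = y. From c = f, c = y. From y = w, c = w. From c | d and d > 0, c ≤ d. Since c = w, w ≤ d.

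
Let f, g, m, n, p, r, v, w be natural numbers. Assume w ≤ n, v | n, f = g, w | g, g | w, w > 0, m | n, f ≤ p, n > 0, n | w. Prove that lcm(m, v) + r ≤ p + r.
m | n and v | n, thus lcm(m, v) | n. n > 0, so lcm(m, v) ≤ n. g | w and w | g, thus g = w. Because f = g, f = w. n | w and w > 0, thus n ≤ w. Since w ≤ n, w = n. Since f = w, f = n. Since f ≤ p, n ≤ p. Since lcm(m, v) ≤ n, lcm(m, v) ≤ p. Then lcm(m, v) + r ≤ p + r.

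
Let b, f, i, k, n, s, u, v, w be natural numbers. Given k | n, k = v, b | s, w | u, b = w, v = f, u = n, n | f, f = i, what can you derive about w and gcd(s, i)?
w | gcd(s, i)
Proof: Because b = w and b | s, w | s. Since k = v and k | n, v | n. Since v = f, f | n. Since n | f, n = f. u = n, so u = f. w | u, so w | f. Since f = i, w | i. Since w | s, w | gcd(s, i).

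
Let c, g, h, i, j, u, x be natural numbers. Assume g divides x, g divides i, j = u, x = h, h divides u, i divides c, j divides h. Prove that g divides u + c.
Because j = u and j divides h, u divides h. Since h divides u, h = u. x = h and g divides x, so g divides h. h = u, so g divides u. g divides i and i divides c, therefore g divides c. g divides u, so g divides u + c.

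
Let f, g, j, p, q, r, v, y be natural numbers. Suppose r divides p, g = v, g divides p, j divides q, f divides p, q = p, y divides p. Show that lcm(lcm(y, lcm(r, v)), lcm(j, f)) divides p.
g = v and g divides p, so v divides p. Since r divides p, lcm(r, v) divides p. y divides p, so lcm(y, lcm(r, v)) divides p. q = p and j divides q, thus j divides p. Since f divides p, lcm(j, f) divides p. Since lcm(y, lcm(r, v)) divides p, lcm(lcm(y, lcm(r, v)), lcm(j, f)) divides p.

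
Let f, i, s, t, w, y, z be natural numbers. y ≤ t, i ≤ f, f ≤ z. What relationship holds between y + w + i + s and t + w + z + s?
y + w + i + s ≤ t + w + z + s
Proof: From y ≤ t, y + w ≤ t + w. From i ≤ f and f ≤ z, i ≤ z. y + w ≤ t + w, so y + w + i ≤ t + w + z. Then y + w + i + s ≤ t + w + z + s.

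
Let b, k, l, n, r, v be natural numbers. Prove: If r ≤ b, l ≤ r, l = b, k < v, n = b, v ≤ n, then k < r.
l = b and l ≤ r, therefore b ≤ r. Since r ≤ b, b = r. Since n = b, n = r. v ≤ n, so v ≤ r. Since k < v, k < r.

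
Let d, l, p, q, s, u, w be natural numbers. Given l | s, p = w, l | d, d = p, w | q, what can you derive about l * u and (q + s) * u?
l * u | (q + s) * u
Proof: d = p and l | d, hence l | p. p = w, so l | w. w | q, so l | q. l | s, so l | q + s. Then l * u | (q + s) * u.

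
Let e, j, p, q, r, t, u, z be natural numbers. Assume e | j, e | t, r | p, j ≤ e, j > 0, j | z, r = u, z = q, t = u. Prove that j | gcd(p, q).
e | j and j > 0, therefore e ≤ j. Since j ≤ e, e = j. t = u and e | t, therefore e | u. Since e = j, j | u. r = u and r | p, hence u | p. Since j | u, j | p. Because z = q and j | z, j | q. j | p, so j | gcd(p, q).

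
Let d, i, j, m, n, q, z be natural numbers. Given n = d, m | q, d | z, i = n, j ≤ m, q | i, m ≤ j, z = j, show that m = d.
j ≤ m and m ≤ j, hence j = m. z = j, so z = m. Since d | z, d | m. m | q and q | i, hence m | i. Since i = n, m | n. Since n = d, m | d. Since d | m, d = m. Then m = d.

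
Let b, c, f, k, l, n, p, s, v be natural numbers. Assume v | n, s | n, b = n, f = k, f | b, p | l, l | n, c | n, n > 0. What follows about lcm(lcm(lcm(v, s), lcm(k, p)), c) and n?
lcm(lcm(lcm(v, s), lcm(k, p)), c) ≤ n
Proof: v | n and s | n, thus lcm(v, s) | n. f = k and f | b, thus k | b. b = n, so k | n. Since p | l and l | n, p | n. Since k | n, lcm(k, p) | n. lcm(v, s) | n, so lcm(lcm(v, s), lcm(k, p)) | n. c | n, so lcm(lcm(lcm(v, s), lcm(k, p)), c) | n. From n > 0, lcm(lcm(lcm(v, s), lcm(k, p)), c) ≤ n.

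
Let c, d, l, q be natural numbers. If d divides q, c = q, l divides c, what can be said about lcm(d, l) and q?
lcm(d, l) divides q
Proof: c = q and l divides c, so l divides q. From d divides q, lcm(d, l) divides q.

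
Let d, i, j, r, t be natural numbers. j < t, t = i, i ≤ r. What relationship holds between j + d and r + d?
j + d < r + d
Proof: t = i and j < t, therefore j < i. i ≤ r, so j < r. Then j + d < r + d.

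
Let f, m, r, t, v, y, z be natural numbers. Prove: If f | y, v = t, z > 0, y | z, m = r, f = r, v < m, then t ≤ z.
Because m = r and v < m, v < r. v = t, so t < r. f | y and y | z, so f | z. Since f = r, r | z. Since z > 0, r ≤ z. Since t < r, t < z. Then t ≤ z.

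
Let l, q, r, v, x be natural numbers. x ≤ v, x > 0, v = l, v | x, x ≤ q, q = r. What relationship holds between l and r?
l ≤ r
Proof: v | x and x > 0, thus v ≤ x. From x ≤ v, x = v. Since v = l, x = l. q = r and x ≤ q, therefore x ≤ r. x = l, so l ≤ r.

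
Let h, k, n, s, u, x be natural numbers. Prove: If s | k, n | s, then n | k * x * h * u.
Because n | s and s | k, n | k. Then n | k * x. Then n | k * x * h. Then n | k * x * h * u.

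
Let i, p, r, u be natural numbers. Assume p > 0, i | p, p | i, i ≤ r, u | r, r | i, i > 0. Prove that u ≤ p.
From r | i and i > 0, r ≤ i. Since i ≤ r, r = i. i | p and p | i, hence i = p. Since r = i, r = p. Since u | r, u | p. p > 0, so u ≤ p.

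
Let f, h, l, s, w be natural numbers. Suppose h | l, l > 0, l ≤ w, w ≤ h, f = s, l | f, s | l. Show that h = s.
From h | l and l > 0, h ≤ l. From l ≤ w and w ≤ h, l ≤ h. h ≤ l, so h = l. From f = s and l | f, l | s. Since s | l, l = s. h = l, so h = s.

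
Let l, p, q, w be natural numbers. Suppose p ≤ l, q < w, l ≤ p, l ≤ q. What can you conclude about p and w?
p < w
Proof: l ≤ p and p ≤ l, hence l = p. l ≤ q and q < w, therefore l < w. Since l = p, p < w.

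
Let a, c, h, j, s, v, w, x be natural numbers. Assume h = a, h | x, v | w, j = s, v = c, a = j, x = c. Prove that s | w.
Because a = j and j = s, a = s. Since x = c and h | x, h | c. v = c and v | w, hence c | w. Since h | c, h | w. Since h = a, a | w. From a = s, s | w.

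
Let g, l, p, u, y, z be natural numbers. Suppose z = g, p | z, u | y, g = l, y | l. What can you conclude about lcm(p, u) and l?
lcm(p, u) | l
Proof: z = g and g = l, thus z = l. Since p | z, p | l. From u | y and y | l, u | l. From p | l, lcm(p, u) | l.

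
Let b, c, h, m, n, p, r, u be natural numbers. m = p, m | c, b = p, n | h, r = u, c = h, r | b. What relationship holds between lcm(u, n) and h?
lcm(u, n) | h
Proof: Because b = p and r | b, r | p. m = p and m | c, so p | c. Since c = h, p | h. r | p, so r | h. Since r = u, u | h. n | h, so lcm(u, n) | h.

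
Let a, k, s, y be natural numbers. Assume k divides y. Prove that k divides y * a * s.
k divides y, so k divides y * a. Then k divides y * a * s.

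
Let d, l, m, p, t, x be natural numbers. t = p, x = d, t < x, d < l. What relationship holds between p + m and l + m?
p + m < l + m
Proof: x = d and t < x, hence t < d. Since t = p, p < d. Since d < l, p < l. Then p + m < l + m.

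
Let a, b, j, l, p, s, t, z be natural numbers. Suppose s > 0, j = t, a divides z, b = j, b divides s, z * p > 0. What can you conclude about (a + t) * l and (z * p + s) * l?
(a + t) * l ≤ (z * p + s) * l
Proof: a divides z, so a divides z * p. Since z * p > 0, a ≤ z * p. b = j and b divides s, therefore j divides s. s > 0, so j ≤ s. j = t, so t ≤ s. Since a ≤ z * p, a + t ≤ z * p + s. By multiplying by a non-negative, (a + t) * l ≤ (z * p + s) * l.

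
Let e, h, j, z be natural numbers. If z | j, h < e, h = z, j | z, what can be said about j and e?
j < e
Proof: Because z | j and j | z, z = j. h = z, so h = j. h < e, so j < e.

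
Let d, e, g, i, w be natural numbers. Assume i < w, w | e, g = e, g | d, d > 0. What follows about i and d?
i < d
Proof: g = e and g | d, hence e | d. w | e, so w | d. Because d > 0, w ≤ d. i < w, so i < d.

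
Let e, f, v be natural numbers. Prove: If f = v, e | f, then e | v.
From f = v and e | f, by substitution, e | v.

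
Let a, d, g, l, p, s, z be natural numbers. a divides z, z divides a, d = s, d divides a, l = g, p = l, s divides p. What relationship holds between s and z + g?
s divides z + g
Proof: a divides z and z divides a, therefore a = z. Because d = s and d divides a, s divides a. From a = z, s divides z. p = l and s divides p, so s divides l. l = g, so s divides g. s divides z, so s divides z + g.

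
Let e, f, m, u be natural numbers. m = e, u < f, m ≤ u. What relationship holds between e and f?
e < f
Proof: Because m ≤ u and u < f, m < f. m = e, so e < f.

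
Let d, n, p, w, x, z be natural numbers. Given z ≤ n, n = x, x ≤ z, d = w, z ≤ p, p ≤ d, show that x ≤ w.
Since n = x and z ≤ n, z ≤ x. x ≤ z, so z = x. Since z ≤ p and p ≤ d, z ≤ d. Since d = w, z ≤ w. z = x, so x ≤ w.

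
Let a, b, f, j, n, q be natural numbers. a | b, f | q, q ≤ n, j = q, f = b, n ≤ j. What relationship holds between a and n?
a | n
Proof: From j = q and n ≤ j, n ≤ q. Since q ≤ n, q = n. Since f | q, f | n. Since f = b, b | n. Since a | b, a | n.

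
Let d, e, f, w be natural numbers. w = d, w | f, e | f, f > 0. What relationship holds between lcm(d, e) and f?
lcm(d, e) ≤ f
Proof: From w = d and w | f, d | f. e | f, so lcm(d, e) | f. Since f > 0, lcm(d, e) ≤ f.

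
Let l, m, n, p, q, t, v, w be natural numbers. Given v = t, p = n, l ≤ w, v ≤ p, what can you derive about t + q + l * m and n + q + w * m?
t + q + l * m ≤ n + q + w * m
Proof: Since p = n and v ≤ p, v ≤ n. Since v = t, t ≤ n. Then t + q ≤ n + q. l ≤ w. By multiplying by a non-negative, l * m ≤ w * m. Since t + q ≤ n + q, t + q + l * m ≤ n + q + w * m.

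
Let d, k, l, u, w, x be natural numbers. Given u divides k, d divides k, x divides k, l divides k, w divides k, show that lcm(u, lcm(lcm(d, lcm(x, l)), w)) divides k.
x divides k and l divides k, thus lcm(x, l) divides k. Since d divides k, lcm(d, lcm(x, l)) divides k. From w divides k, lcm(lcm(d, lcm(x, l)), w) divides k. Since u divides k, lcm(u, lcm(lcm(d, lcm(x, l)), w)) divides k.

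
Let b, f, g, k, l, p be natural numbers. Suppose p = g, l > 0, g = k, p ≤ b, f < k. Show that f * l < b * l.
p = g and g = k, so p = k. Since p ≤ b, k ≤ b. Since f < k, f < b. Because l > 0, by multiplying by a positive, f * l < b * l.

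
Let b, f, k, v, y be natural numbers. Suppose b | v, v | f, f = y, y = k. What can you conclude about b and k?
b | k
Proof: f = y and v | f, so v | y. Since y = k, v | k. From b | v, b | k.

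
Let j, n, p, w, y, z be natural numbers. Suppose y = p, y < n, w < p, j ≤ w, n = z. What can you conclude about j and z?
j < z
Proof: From j ≤ w and w < p, j < p. y = p and y < n, thus p < n. Since n = z, p < z. Because j < p, j < z.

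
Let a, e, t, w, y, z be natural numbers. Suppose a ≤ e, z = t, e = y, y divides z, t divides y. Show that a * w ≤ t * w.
Because z = t and y divides z, y divides t. Since t divides y, y = t. e = y, so e = t. a ≤ e, so a ≤ t. By multiplying by a non-negative, a * w ≤ t * w.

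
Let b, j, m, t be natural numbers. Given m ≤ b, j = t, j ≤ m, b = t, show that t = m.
j = t and j ≤ m, therefore t ≤ m. Since b = t and m ≤ b, m ≤ t. From t ≤ m, t = m.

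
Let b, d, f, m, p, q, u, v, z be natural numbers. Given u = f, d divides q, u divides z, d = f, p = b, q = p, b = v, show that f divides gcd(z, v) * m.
u = f and u divides z, thus f divides z. d = f and d divides q, therefore f divides q. Since q = p, f divides p. p = b, so f divides b. b = v, so f divides v. Because f divides z, f divides gcd(z, v). Then f divides gcd(z, v) * m.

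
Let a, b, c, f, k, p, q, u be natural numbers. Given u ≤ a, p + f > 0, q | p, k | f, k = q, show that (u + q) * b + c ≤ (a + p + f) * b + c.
k = q and k | f, therefore q | f. Since q | p, q | p + f. p + f > 0, so q ≤ p + f. Since u ≤ a, u + q ≤ a + p + f. Then (u + q) * b ≤ (a + p + f) * b. Then (u + q) * b + c ≤ (a + p + f) * b + c.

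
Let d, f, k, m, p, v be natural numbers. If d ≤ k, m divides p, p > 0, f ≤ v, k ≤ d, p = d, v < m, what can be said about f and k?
f < k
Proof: Because d ≤ k and k ≤ d, d = k. From p = d, p = k. Because m divides p and p > 0, m ≤ p. v < m, so v < p. f ≤ v, so f < p. Since p = k, f < k.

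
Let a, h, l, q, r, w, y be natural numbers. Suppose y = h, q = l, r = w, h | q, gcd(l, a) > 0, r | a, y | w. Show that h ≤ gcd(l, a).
q = l and h | q, hence h | l. r = w and r | a, hence w | a. Since y | w, y | a. y = h, so h | a. Since h | l, h | gcd(l, a). gcd(l, a) > 0, so h ≤ gcd(l, a).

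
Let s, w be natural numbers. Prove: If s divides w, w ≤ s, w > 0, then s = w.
Because s divides w and w > 0, s ≤ w. Since w ≤ s, w = s. Then s = w.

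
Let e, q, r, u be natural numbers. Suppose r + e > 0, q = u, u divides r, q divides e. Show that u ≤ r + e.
q = u and q divides e, hence u divides e. Since u divides r, u divides r + e. Since r + e > 0, u ≤ r + e.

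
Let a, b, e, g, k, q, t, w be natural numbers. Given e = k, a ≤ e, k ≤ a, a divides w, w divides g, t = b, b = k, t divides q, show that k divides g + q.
e = k and a ≤ e, so a ≤ k. k ≤ a, so a = k. Since a divides w, k divides w. Since w divides g, k divides g. t = b and b = k, hence t = k. t divides q, so k divides q. k divides g, so k divides g + q.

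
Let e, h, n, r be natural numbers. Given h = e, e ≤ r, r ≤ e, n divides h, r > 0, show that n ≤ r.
e ≤ r and r ≤ e, therefore e = r. h = e, so h = r. Since n divides h, n divides r. Since r > 0, n ≤ r.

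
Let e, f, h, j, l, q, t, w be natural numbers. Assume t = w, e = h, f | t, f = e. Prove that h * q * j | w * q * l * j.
Because t = w and f | t, f | w. f = e, so e | w. From e = h, h | w. Then h * q | w * q. Then h * q | w * q * l. Then h * q * j | w * q * l * j.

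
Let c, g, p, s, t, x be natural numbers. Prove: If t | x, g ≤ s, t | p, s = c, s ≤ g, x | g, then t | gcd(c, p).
Because g ≤ s and s ≤ g, g = s. s = c, so g = c. From t | x and x | g, t | g. Because g = c, t | c. t | p, so t | gcd(c, p).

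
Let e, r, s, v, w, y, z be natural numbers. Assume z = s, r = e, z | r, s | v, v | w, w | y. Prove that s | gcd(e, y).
Since r = e and z | r, z | e. Since z = s, s | e. s | v and v | w, so s | w. From w | y, s | y. s | e, so s | gcd(e, y).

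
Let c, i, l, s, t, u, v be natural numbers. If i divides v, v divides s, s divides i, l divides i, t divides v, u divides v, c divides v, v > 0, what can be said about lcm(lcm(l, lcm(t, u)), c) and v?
lcm(lcm(l, lcm(t, u)), c) ≤ v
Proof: From v divides s and s divides i, v divides i. i divides v, so i = v. l divides i, so l divides v. Since t divides v and u divides v, lcm(t, u) divides v. Since l divides v, lcm(l, lcm(t, u)) divides v. c divides v, so lcm(lcm(l, lcm(t, u)), c) divides v. v > 0, so lcm(lcm(l, lcm(t, u)), c) ≤ v.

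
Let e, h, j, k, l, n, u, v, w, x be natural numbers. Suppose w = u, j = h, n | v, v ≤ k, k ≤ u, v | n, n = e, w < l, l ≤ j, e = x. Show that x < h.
v | n and n | v, hence v = n. Since n = e, v = e. From e = x, v = x. v ≤ k and k ≤ u, so v ≤ u. Since v = x, x ≤ u. Since w < l and l ≤ j, w < j. Since w = u, u < j. Since j = h, u < h. x ≤ u, so x < h.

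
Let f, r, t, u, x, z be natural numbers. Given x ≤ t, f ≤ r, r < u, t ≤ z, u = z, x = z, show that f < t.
x = z and x ≤ t, therefore z ≤ t. t ≤ z, so z = t. u = z, so u = t. Since r < u, r < t. Since f ≤ r, f < t.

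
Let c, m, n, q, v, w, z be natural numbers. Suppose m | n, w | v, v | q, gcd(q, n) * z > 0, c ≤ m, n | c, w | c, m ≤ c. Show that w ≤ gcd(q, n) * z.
w | v and v | q, so w | q. Since m ≤ c and c ≤ m, m = c. m | n, so c | n. n | c, so c = n. w | c, so w | n. Since w | q, w | gcd(q, n). Then w | gcd(q, n) * z. Since gcd(q, n) * z > 0, w ≤ gcd(q, n) * z.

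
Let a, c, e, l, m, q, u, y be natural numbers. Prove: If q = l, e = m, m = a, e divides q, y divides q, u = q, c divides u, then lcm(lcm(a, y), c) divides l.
e = m and m = a, hence e = a. Since e divides q, a divides q. y divides q, so lcm(a, y) divides q. u = q and c divides u, so c divides q. Since lcm(a, y) divides q, lcm(lcm(a, y), c) divides q. Since q = l, lcm(lcm(a, y), c) divides l.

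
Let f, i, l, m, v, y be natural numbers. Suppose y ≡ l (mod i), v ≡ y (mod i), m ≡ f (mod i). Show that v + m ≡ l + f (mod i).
v ≡ y (mod i) and y ≡ l (mod i), so v ≡ l (mod i). Since m ≡ f (mod i), by adding congruences, v + m ≡ l + f (mod i).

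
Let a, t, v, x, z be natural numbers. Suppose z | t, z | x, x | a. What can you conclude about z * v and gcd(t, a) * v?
z * v | gcd(t, a) * v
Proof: z | x and x | a, so z | a. Since z | t, z | gcd(t, a). Then z * v | gcd(t, a) * v.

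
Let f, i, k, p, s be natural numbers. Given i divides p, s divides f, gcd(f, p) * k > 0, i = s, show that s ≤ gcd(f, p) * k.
Since i = s and i divides p, s divides p. Since s divides f, s divides gcd(f, p). Then s divides gcd(f, p) * k. gcd(f, p) * k > 0, so s ≤ gcd(f, p) * k.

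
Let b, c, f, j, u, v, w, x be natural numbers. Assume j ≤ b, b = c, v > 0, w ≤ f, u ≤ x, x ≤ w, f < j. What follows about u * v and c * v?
u * v < c * v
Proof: u ≤ x and x ≤ w, thus u ≤ w. f < j and j ≤ b, so f < b. Since b = c, f < c. Because w ≤ f, w < c. u ≤ w, so u < c. Since v > 0, by multiplying by a positive, u * v < c * v.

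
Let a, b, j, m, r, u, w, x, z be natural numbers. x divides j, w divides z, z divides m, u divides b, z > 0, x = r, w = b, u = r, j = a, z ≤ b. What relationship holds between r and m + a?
r divides m + a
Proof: w = b and w divides z, so b divides z. Since z > 0, b ≤ z. z ≤ b, so b = z. Since u = r and u divides b, r divides b. From b = z, r divides z. z divides m, so r divides m. j = a and x divides j, therefore x divides a. x = r, so r divides a. r divides m, so r divides m + a.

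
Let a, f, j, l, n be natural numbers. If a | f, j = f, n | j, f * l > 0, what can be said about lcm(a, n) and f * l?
lcm(a, n) ≤ f * l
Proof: j = f and n | j, hence n | f. Since a | f, lcm(a, n) | f. Then lcm(a, n) | f * l. Because f * l > 0, lcm(a, n) ≤ f * l.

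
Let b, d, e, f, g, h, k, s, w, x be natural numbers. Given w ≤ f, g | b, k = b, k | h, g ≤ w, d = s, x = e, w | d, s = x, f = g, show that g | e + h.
Because f = g and w ≤ f, w ≤ g. g ≤ w, so w = g. d = s and s = x, hence d = x. Since x = e, d = e. Because w | d, w | e. Since w = g, g | e. From k = b and k | h, b | h. g | b, so g | h. Because g | e, g | e + h.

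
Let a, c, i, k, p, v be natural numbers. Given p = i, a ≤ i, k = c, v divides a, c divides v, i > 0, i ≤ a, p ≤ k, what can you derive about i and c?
i = c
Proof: Because k = c and p ≤ k, p ≤ c. p = i, so i ≤ c. a ≤ i and i ≤ a, therefore a = i. c divides v and v divides a, so c divides a. Since a = i, c divides i. Since i > 0, c ≤ i. i ≤ c, so i = c.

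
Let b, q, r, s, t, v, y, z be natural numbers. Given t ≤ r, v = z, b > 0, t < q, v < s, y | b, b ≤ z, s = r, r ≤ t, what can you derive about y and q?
y < q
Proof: Since y | b and b > 0, y ≤ b. Since b ≤ z, y ≤ z. From r ≤ t and t ≤ r, r = t. From s = r, s = t. v = z and v < s, therefore z < s. Since s = t, z < t. t < q, so z < q. y ≤ z, so y < q.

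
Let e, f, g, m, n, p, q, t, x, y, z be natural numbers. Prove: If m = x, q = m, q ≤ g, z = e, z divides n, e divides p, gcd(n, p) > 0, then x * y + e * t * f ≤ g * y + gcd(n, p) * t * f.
q = m and q ≤ g, therefore m ≤ g. m = x, so x ≤ g. By multiplying by a non-negative, x * y ≤ g * y. z = e and z divides n, so e divides n. e divides p, so e divides gcd(n, p). gcd(n, p) > 0, so e ≤ gcd(n, p). By multiplying by a non-negative, e * t ≤ gcd(n, p) * t. By multiplying by a non-negative, e * t * f ≤ gcd(n, p) * t * f. Since x * y ≤ g * y, x * y + e * t * f ≤ g * y + gcd(n, p) * t * f.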